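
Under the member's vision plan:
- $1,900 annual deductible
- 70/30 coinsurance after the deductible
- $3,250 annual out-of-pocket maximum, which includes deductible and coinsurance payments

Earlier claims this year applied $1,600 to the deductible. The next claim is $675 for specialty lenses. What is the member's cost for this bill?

$1,600 of the $1,900 deductible is already met, leaving $300.
The remaining $375 (= $675 − $300) moves to coinsurance.
Coinsurance: $375 × 30% = $112.50.
So the member owes $300 + $112.50 = $412.50 before any cap.
Total out-of-pocket so far would be $1,600 + $412.50 = $2,012.50, below the $3,250 cap — no reduction.

$412.50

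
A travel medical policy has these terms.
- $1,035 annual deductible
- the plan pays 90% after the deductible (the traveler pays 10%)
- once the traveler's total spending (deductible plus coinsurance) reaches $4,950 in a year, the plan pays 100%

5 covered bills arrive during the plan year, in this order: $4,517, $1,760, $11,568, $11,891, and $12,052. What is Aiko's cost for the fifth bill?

Claim 1 ($4,517): $1,035 to deductible, leaving $3,482; traveler's 10% is $348.20. Traveler owes $1,383.20 (running OOP $1,383.20).
Claim 2 ($1,760): deductible already satisfied, so traveler's share is 10% × $1,760 = $176. Cost to traveler: $176. OOP to date $1,559.20.
Claim 3 ($11,568): 10% coinsurance on $11,568 = $1,156.80. Traveler pays $1,156.80; OOP now $2,716.
Claim 4 ($11,891): deductible met; 10% of $11,891 = $1,189.10. Traveler pays $1,189.10; OOP now $3,905.10.
Claim 5 ($12,052): deductible already satisfied, so traveler's share is 10% × $12,052 = $1,205.20. OOP would hit $5,110.30 > $4,950, so the cap limits the traveler to $4,950 − $3,905.10 = $1,044.90.

$1,044.90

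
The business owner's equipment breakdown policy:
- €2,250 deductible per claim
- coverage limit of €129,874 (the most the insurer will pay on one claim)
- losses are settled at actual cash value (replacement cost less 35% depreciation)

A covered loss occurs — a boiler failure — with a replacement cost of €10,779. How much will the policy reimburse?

Actual cash value after 35% depreciation: €10,779 × 65% = €7,006.35.
After the deductible, €7,006.35 − €2,250 = €4,756.35 remains.
That's under the €129,874 cap, so the insurer reimburses the full €4,756.35.

€4,756.35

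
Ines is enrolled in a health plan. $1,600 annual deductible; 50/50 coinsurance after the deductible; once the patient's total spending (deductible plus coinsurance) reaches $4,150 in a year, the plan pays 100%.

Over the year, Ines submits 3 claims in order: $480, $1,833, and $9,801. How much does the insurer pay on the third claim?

Bill 1, $480: fully absorbed by the deductible. Patient owes $480 (running OOP $480). Plan pays $480 − $480 = $0.
Bill 2, $1,833: $1,120 to deductible, leaving $713; 50% of $713 = $356.50. Patient pays $1,476.50; OOP now $1,956.50. Plan pays $1,833 − $1,476.50 = $356.50.
Bill 3, $9,801: deductible already satisfied, so patient's share is 50% × $9,801 = $4,900.50. That would push OOP to $6,857, over the $4,150 cap, so patient pays $4,150 − $1,956.50 = $2,193.50. Plan pays $9,801 − $2,193.50 = $7,607.50.

$7,607.50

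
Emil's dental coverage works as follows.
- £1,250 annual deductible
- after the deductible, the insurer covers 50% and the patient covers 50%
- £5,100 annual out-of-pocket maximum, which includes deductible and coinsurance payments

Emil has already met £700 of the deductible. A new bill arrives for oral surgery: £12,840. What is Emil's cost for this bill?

Remaining deductible: £1,250 − £700 = £550.
That leaves £12,840 − £550 = £12,290 for coinsurance.
Patient's 50% share of £12,290 is £6,145.
So the patient owes £550 + £6,145 = £6,695 before any cap.
Adding £6,695 to the £700 already spent would give £7,395, which exceeds the £5,100 cap; the patient pays just £5,100 − £700 = £4,400.

£4,400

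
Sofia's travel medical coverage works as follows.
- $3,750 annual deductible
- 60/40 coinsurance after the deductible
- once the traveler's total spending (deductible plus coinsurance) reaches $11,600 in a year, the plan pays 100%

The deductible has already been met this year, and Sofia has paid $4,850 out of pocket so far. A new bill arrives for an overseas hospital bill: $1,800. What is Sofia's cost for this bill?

$720

The deductible is already satisfied, so the full bill goes to coinsurance.
Traveler's 40% share of $1,800 is $720.
Year-to-date out-of-pocket becomes $4,850 + $720 = $5,570, still under the $11,600 maximum, so no cap applies.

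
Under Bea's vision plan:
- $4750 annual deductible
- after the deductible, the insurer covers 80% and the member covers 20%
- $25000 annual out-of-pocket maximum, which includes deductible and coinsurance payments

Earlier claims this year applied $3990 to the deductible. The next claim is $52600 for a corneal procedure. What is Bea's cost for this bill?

$11128

Remaining deductible: $4750 − $3990 = $760.
After the $760 deductible portion, $52600 − $760 = $51840 is subject to coinsurance.
20% of $51840 = $10368 falls to the member.
So the member owes $760 + $10368 = $11128 before any cap.
Cumulative spending $3990 + $11128 = $15118 stays under the $25000 maximum.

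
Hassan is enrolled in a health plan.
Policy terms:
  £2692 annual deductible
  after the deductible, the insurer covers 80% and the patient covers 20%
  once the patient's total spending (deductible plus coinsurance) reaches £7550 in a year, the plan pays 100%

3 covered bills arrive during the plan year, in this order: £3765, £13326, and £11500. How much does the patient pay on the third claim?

Claim 1 (£3765): deductible takes £2692, £1073 remains; coinsurance £1073 × 20% = £214.60. Patient pays £2906.60; OOP now £2906.60.
Claim 2 (£13326): 20% coinsurance on £13326 = £2665.20. Patient pays £2665.20; OOP now £5571.80.
Claim 3 (£11500): deductible already satisfied, so patient's share is 20% × £11500 = £2300. That would push OOP to £7871.80, over the £7550 cap, so patient pays £7550 − £5571.80 = £1978.20.

£1978.20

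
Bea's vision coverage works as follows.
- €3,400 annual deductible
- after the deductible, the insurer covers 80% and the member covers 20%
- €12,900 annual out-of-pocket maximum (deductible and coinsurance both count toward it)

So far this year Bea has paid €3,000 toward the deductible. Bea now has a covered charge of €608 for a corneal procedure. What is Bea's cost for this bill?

€3,000 of the €3,400 deductible is already met, leaving €400.
That leaves €608 − €400 = €208 for coinsurance.
20% of €208 = €41.60 falls to the member.
That puts the member's cost at €400 + €41.60 = €441.60 before any cap.
Year-to-date out-of-pocket becomes €3,000 + €441.60 = €3,441.60, still under the €12,900 maximum, so no cap applies.

€441.60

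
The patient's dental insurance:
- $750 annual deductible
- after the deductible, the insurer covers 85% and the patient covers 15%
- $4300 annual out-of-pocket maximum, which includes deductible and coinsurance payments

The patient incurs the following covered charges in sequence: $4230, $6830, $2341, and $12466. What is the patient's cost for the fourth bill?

Bill 1, $4230: $750 to deductible, leaving $3480; coinsurance $3480 × 15% = $522. Patient owes $1272 (running OOP $1272).
Bill 2, $6830: deductible already satisfied, so patient's share is 15% × $6830 = $1024.50. Patient owes $1024.50 (running OOP $2296.50).
Bill 3, $2341: deductible met; 15% of $2341 = $351.15. Cost to patient: $351.15. OOP to date $2647.65.
Bill 4, $12466: 15% coinsurance on $12466 = $1869.90. That would push OOP to $4517.55, over the $4300 cap, so patient pays $4300 − $2647.65 = $1652.35.

$1652.35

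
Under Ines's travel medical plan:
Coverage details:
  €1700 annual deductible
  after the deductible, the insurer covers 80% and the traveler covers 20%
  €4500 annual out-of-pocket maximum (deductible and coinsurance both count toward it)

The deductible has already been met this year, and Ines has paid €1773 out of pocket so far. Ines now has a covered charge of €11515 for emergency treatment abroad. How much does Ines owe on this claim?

€2303

With the deductible met, the entire €11515 is subject to coinsurance.
Traveler's 20% share of €11515 is €2303.
Year-to-date out-of-pocket becomes €1773 + €2303 = €4076, still under the €4500 maximum, so no cap applies.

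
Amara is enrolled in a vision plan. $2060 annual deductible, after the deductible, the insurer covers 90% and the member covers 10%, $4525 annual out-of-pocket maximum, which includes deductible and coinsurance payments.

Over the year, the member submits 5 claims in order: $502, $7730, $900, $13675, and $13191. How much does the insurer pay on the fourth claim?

$12307.50

Claim 1 — $502: entire amount goes to the deductible. Member owes $502 (running OOP $502). Insurer: $502 − $502 = $0.
Claim 2 — $7730: deductible takes $1558, $6172 remains; member's 10% is $617.20. Cost to member: $2175.20. OOP to date $2677.20. Insurer: $7730 − $2175.20 = $5554.80.
Claim 3 — $900: 10% coinsurance on $900 = $90. Member pays $90; OOP now $2767.20. Plan pays $900 − $90 = $810.
Claim 4 — $13675: deductible already satisfied, so member's share is 10% × $13675 = $1367.50. Cost to member: $1367.50. OOP to date $4134.70. Insurer: $13675 − $1367.50 = $12307.50.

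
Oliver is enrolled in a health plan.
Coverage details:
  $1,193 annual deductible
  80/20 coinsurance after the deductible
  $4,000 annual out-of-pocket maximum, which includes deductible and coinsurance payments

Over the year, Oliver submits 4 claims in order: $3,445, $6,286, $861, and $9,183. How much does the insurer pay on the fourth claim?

Claim 1 ($3,445): $1,193 finishes the deductible; $2,252 goes to coinsurance; coinsurance $2,252 × 20% = $450.40. Patient pays $1,643.40; OOP now $1,643.40. Plan pays $3,445 − $1,643.40 = $1,801.60.
Claim 2 ($6,286): deductible met; 20% of $6,286 = $1,257.20. Patient pays $1,257.20; OOP now $2,900.60. Plan pays $6,286 − $1,257.20 = $5,028.80.
Claim 3 ($861): 20% coinsurance on $861 = $172.20. Patient owes $172.20 (running OOP $3,072.80). Insurer: $861 − $172.20 = $688.80.
Claim 4 ($9,183): deductible met; 20% of $9,183 = $1,836.60. That would push OOP to $4,909.40, over the $4,000 cap, so patient pays $4,000 − $3,072.80 = $927.20. Plan pays $9,183 − $927.20 = $8,255.80.

$8,255.80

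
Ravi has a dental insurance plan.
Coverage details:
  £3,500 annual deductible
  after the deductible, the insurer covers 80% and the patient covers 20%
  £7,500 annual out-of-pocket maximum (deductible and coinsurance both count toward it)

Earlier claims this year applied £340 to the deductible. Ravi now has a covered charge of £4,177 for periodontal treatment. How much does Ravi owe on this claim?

Remaining deductible: £3,500 − £340 = £3,160.
After the £3,160 deductible portion, £4,177 − £3,160 = £1,017 is subject to coinsurance.
Coinsurance: £1,017 × 20% = £203.40.
Patient responsibility before any cap: £3,160 + £203.40 = £3,363.40.
Total out-of-pocket so far would be £340 + £3,363.40 = £3,703.40, below the £7,500 cap — no reduction.

£3,363.40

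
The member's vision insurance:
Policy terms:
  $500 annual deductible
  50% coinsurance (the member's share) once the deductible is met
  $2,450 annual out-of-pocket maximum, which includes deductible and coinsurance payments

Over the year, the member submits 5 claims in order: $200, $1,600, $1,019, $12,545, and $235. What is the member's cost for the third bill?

$509.50

Bill 1, $200: entire amount goes to the deductible. Member owes $200 (running OOP $200).
Bill 2, $1,600: deductible takes $300, $1,300 remains; coinsurance $1,300 × 50% = $650. Member owes $950 (running OOP $1,150).
Bill 3, $1,019: deductible already satisfied, so member's share is 50% × $1,019 = $509.50. Member pays $509.50; OOP now $1,659.50.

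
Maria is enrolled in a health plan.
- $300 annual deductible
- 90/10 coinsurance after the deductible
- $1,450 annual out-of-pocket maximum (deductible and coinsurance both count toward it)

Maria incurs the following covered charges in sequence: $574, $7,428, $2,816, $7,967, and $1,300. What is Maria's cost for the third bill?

Claim 1 — $574: deductible takes $300, $274 remains; patient's 10% is $27.40. Patient owes $327.40 (running OOP $327.40).
Claim 2 — $7,428: deductible already satisfied, so patient's share is 10% × $7,428 = $742.80. Cost to patient: $742.80. OOP to date $1,070.20.
Claim 3 — $2,816: deductible met; 10% of $2,816 = $281.60. Patient owes $281.60 (running OOP $1,351.80).

$281.60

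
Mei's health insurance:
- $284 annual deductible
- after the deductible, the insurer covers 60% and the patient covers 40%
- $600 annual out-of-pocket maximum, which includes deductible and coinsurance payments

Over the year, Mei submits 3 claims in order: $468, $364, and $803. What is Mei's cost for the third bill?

$96.80

Claim 1 — $468: $284 finishes the deductible; $184 goes to coinsurance; 40% of $184 = $73.60. Patient pays $357.60; OOP now $357.60.
Claim 2 — $364: deductible already satisfied, so patient's share is 40% × $364 = $145.60. Patient pays $145.60; OOP now $503.20.
Claim 3 — $803: deductible already satisfied, so patient's share is 40% × $803 = $321.20. OOP would hit $824.40 > $600, so the cap limits the patient to $600 − $503.20 = $96.80.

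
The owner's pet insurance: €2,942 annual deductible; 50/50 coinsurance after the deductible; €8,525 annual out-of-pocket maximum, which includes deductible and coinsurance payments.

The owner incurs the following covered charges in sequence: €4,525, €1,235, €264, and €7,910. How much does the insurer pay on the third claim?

€132

Claim 1 — €4,525: deductible takes €2,942, €1,583 remains; 50% of €1,583 = €791.50. Cost to owner: €3,733.50. OOP to date €3,733.50. Insurer: €4,525 − €3,733.50 = €791.50.
Claim 2 — €1,235: deductible already satisfied, so owner's share is 50% × €1,235 = €617.50. Owner pays €617.50; OOP now €4,351. Insurer: €1,235 − €617.50 = €617.50.
Claim 3 — €264: 50% coinsurance on €264 = €132. Owner pays €132; OOP now €4,483. Insurer: €264 − €132 = €132.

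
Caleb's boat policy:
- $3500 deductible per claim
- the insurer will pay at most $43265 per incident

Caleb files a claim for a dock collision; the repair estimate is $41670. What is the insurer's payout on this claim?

$38170

After the deductible, $41670 − $3500 = $38170 remains.
$38170 is within the $43265 limit, so the insurer pays $38170.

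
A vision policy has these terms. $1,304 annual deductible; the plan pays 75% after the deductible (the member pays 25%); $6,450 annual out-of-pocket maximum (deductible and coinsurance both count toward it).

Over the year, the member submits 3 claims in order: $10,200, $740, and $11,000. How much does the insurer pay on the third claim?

Bill 1, $10,200: $1,304 finishes the deductible; $8,896 goes to coinsurance; coinsurance $8,896 × 25% = $2,224. Cost to member: $3,528. OOP to date $3,528. Plan pays $10,200 − $3,528 = $6,672.
Bill 2, $740: 25% coinsurance on $740 = $185. Member owes $185 (running OOP $3,713). Insurer: $740 − $185 = $555.
Bill 3, $11,000: deductible already satisfied, so member's share is 25% × $11,000 = $2,750. OOP would hit $6,463 > $6,450, so the cap limits the member to $6,450 − $3,713 = $2,737. Plan pays $11,000 − $2,737 = $8,263.

$8,263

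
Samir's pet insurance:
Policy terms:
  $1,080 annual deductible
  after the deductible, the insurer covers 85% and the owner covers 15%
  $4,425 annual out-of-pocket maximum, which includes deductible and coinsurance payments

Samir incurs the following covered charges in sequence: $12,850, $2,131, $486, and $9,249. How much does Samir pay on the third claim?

$72.90

Claim 1 ($12,850): $1,080 finishes the deductible; $11,770 goes to coinsurance; 15% of $11,770 = $1,765.50. Cost to owner: $2,845.50. OOP to date $2,845.50.
Claim 2 ($2,131): deductible already satisfied, so owner's share is 15% × $2,131 = $319.65. Owner pays $319.65; OOP now $3,165.15.
Claim 3 ($486): 15% coinsurance on $486 = $72.90. Owner owes $72.90 (running OOP $3,238.05).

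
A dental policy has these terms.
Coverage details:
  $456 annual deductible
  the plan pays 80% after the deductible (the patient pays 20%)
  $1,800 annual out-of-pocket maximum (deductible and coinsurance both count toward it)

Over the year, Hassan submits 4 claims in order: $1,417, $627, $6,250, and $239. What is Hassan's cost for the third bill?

$1,026.40

#1 ($1,417): deductible takes $456, $961 remains; 20% of $961 = $192.20. Patient owes $648.20 (running OOP $648.20).
#2 ($627): deductible already satisfied, so patient's share is 20% × $627 = $125.40. Patient owes $125.40 (running OOP $773.60).
#3 ($6,250): deductible met; 20% of $6,250 = $1,250. OOP would hit $2,023.60 > $1,800, so the cap limits the patient to $1,800 − $773.60 = $1,026.40.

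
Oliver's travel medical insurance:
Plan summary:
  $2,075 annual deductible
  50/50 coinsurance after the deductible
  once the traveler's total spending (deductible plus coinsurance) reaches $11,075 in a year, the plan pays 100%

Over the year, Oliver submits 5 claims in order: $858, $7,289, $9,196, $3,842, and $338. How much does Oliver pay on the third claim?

$4,598

Claim 1 ($858): entire amount goes to the deductible. Traveler pays $858; OOP now $858.
Claim 2 ($7,289): $1,217 finishes the deductible; $6,072 goes to coinsurance; 50% of $6,072 = $3,036. Cost to traveler: $4,253. OOP to date $5,111.
Claim 3 ($9,196): deductible already satisfied, so traveler's share is 50% × $9,196 = $4,598. Traveler owes $4,598 (running OOP $9,709).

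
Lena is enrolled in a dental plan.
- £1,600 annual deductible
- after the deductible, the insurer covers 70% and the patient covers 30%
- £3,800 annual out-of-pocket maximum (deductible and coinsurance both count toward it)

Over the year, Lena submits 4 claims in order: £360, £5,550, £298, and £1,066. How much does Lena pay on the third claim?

Claim 1 — £360: entire amount goes to the deductible. Patient pays £360; OOP now £360.
Claim 2 — £5,550: £1,240 to deductible, leaving £4,310; patient's 30% is £1,293. Cost to patient: £2,533. OOP to date £2,893.
Claim 3 — £298: deductible already satisfied, so patient's share is 30% × £298 = £89.40. Patient owes £89.40 (running OOP £2,982.40).

£89.40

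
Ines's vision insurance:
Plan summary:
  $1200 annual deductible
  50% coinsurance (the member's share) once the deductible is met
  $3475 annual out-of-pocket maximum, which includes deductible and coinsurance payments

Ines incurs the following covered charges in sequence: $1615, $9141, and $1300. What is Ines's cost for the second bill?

#1 ($1615): $1200 to deductible, leaving $415; 50% of $415 = $207.50. Member owes $1407.50 (running OOP $1407.50).
#2 ($9141): deductible met; 50% of $9141 = $4570.50. OOP would hit $5978 > $3475, so the cap limits the member to $3475 − $1407.50 = $2067.50.

$2067.50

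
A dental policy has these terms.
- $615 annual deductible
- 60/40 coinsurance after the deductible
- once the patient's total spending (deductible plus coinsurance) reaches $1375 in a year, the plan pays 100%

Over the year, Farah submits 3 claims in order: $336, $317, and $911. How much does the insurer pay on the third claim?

#1 ($336): all of it applies to the deductible. Cost to patient: $336. OOP to date $336. Plan pays $336 − $336 = $0.
#2 ($317): deductible takes $279, $38 remains; 40% of $38 = $15.20. Patient owes $294.20 (running OOP $630.20). Plan pays $317 − $294.20 = $22.80.
#3 ($911): deductible already satisfied, so patient's share is 40% × $911 = $364.40. Patient owes $364.40 (running OOP $994.60). Plan pays $911 − $364.40 = $546.60.

$546.60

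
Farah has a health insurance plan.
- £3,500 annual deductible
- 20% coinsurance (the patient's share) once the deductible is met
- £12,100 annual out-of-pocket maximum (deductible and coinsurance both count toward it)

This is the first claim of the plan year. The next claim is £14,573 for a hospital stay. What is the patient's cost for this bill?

£5,714.60

The full £3,500 deductible is still open; £3,500 of this bill applies to it.
The remaining £11,073 (= £14,573 − £3,500) moves to coinsurance.
Coinsurance: £11,073 × 20% = £2,214.60.
Patient responsibility before any cap: £3,500 + £2,214.60 = £5,714.60.
Year-to-date out-of-pocket becomes £0 + £5,714.60 = £5,714.60, still under the £12,100 maximum, so no cap applies.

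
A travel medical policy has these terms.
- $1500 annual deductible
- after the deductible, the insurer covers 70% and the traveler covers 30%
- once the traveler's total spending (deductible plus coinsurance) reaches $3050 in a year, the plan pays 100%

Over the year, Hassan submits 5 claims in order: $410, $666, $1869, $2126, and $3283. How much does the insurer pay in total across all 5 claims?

$5304

Bill 1, $410: fully absorbed by the deductible. Traveler owes $410 (running OOP $410). Insurer: $410 − $410 = $0.
Bill 2, $666: fully absorbed by the deductible. Traveler pays $666; OOP now $1076. Insurer: $666 − $666 = $0.
Bill 3, $1869: deductible takes $424, $1445 remains; 30% of $1445 = $433.50. Traveler pays $857.50; OOP now $1933.50. Insurer: $1869 − $857.50 = $1011.50.
Bill 4, $2126: 30% coinsurance on $2126 = $637.80. Traveler pays $637.80; OOP now $2571.30. Plan pays $2126 − $637.80 = $1488.20.
Bill 5, $3283: deductible already satisfied, so traveler's share is 30% × $3283 = $984.90. OOP would hit $3556.20 > $3050, so the cap limits the traveler to $3050 − $2571.30 = $478.70. Plan pays $3283 − $478.70 = $2804.30.
Insurer total = bills − traveler's total = $8354 − $3050 = $5304.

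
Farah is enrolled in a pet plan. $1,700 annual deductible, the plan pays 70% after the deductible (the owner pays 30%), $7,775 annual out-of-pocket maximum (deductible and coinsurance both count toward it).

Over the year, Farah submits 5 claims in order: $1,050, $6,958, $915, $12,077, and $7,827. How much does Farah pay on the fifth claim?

Claim 1 ($1,050): all of it applies to the deductible. Cost to owner: $1,050. OOP to date $1,050.
Claim 2 ($6,958): $650 to deductible, leaving $6,308; coinsurance $6,308 × 30% = $1,892.40. Owner pays $2,542.40; OOP now $3,592.40.
Claim 3 ($915): 30% coinsurance on $915 = $274.50. Owner pays $274.50; OOP now $3,866.90.
Claim 4 ($12,077): deductible already satisfied, so owner's share is 30% × $12,077 = $3,623.10. Cost to owner: $3,623.10. OOP to date $7,490.
Claim 5 ($7,827): deductible already satisfied, so owner's share is 30% × $7,827 = $2,348.10. That would push OOP to $9,838.10, over the $7,775 cap, so owner pays $7,775 − $7,490 = $285.

$285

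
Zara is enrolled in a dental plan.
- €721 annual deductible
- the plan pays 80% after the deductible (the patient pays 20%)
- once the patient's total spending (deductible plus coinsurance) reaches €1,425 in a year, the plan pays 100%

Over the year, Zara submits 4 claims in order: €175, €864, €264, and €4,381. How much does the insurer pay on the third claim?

Claim 1 — €175: fully absorbed by the deductible. Patient owes €175 (running OOP €175). Plan pays €175 − €175 = €0.
Claim 2 — €864: €546 finishes the deductible; €318 goes to coinsurance; patient's 20% is €63.60. Patient owes €609.60 (running OOP €784.60). Plan pays €864 − €609.60 = €254.40.
Claim 3 — €264: deductible already satisfied, so patient's share is 20% × €264 = €52.80. Patient pays €52.80; OOP now €837.40. Plan pays €264 − €52.80 = €211.20.

€211.20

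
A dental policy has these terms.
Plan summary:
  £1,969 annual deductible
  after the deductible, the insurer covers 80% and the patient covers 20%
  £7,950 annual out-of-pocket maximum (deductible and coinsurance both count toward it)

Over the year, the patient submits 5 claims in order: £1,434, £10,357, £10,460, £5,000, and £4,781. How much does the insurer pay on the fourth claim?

£4,000

Claim 1 — £1,434: all of it applies to the deductible. Cost to patient: £1,434. OOP to date £1,434. Insurer: £1,434 − £1,434 = £0.
Claim 2 — £10,357: £535 finishes the deductible; £9,822 goes to coinsurance; coinsurance £9,822 × 20% = £1,964.40. Patient pays £2,499.40; OOP now £3,933.40. Insurer: £10,357 − £2,499.40 = £7,857.60.
Claim 3 — £10,460: deductible met; 20% of £10,460 = £2,092. Patient pays £2,092; OOP now £6,025.40. Plan pays £10,460 − £2,092 = £8,368.
Claim 4 — £5,000: 20% coinsurance on £5,000 = £1,000. Patient owes £1,000 (running OOP £7,025.40). Insurer: £5,000 − £1,000 = £4,000.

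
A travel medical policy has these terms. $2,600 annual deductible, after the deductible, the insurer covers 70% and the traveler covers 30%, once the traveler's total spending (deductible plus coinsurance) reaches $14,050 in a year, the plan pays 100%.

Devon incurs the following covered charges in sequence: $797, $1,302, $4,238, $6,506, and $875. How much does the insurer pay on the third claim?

$2,615.90

Claim 1 ($797): entire amount goes to the deductible. Traveler pays $797; OOP now $797. Plan pays $797 − $797 = $0.
Claim 2 ($1,302): all of it applies to the deductible. Cost to traveler: $1,302. OOP to date $2,099. Insurer: $1,302 − $1,302 = $0.
Claim 3 ($4,238): deductible takes $501, $3,737 remains; coinsurance $3,737 × 30% = $1,121.10. Cost to traveler: $1,622.10. OOP to date $3,721.10. Insurer: $4,238 − $1,622.10 = $2,615.90.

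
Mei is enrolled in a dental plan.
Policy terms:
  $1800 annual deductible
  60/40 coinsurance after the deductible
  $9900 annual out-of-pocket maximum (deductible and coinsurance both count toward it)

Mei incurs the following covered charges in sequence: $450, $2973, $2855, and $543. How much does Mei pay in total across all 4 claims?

Claim 1 — $450: entire amount goes to the deductible. Patient owes $450 (running OOP $450).
Claim 2 — $2973: $1350 to deductible, leaving $1623; coinsurance $1623 × 40% = $649.20. Patient pays $1999.20; OOP now $2449.20.
Claim 3 — $2855: deductible already satisfied, so patient's share is 40% × $2855 = $1142. Patient pays $1142; OOP now $3591.20.
Claim 4 — $543: 40% coinsurance on $543 = $217.20. Patient owes $217.20 (running OOP $3808.40).
Total paid by the patient: $450 + $1999.20 + $1142 + $217.20 = $3808.40.

$3808.40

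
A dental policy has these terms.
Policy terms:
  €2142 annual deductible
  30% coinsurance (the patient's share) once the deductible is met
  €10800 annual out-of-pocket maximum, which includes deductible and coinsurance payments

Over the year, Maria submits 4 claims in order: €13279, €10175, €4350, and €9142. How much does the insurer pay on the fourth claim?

#1 (€13279): €2142 finishes the deductible; €11137 goes to coinsurance; coinsurance €11137 × 30% = €3341.10. Patient owes €5483.10 (running OOP €5483.10). Insurer: €13279 − €5483.10 = €7795.90.
#2 (€10175): deductible already satisfied, so patient's share is 30% × €10175 = €3052.50. Patient owes €3052.50 (running OOP €8535.60). Plan pays €10175 − €3052.50 = €7122.50.
#3 (€4350): 30% coinsurance on €4350 = €1305. Cost to patient: €1305. OOP to date €9840.60. Insurer: €4350 − €1305 = €3045.
#4 (€9142): 30% coinsurance on €9142 = €2742.60. That would push OOP to €12583.20, over the €10800 cap, so patient pays €10800 − €9840.60 = €959.40. Plan pays €9142 − €959.40 = €8182.60.

€8182.60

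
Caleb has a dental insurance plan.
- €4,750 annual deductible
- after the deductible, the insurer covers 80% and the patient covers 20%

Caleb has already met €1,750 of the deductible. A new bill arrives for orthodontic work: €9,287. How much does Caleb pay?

Remaining deductible: €4,750 − €1,750 = €3,000.
After the €3,000 deductible portion, €9,287 − €3,000 = €6,287 is subject to coinsurance.
20% of €6,287 = €1,257.40 falls to the patient.
That puts the patient's cost at €3,000 + €1,257.40 = €4,257.40.

€4,257.40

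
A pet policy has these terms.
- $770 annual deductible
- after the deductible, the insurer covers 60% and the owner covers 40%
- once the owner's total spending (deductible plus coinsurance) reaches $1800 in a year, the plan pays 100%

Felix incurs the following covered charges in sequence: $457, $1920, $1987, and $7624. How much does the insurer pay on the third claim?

$1599.80

#1 ($457): fully absorbed by the deductible. Owner owes $457 (running OOP $457). Insurer: $457 − $457 = $0.
#2 ($1920): $313 to deductible, leaving $1607; coinsurance $1607 × 40% = $642.80. Cost to owner: $955.80. OOP to date $1412.80. Insurer: $1920 − $955.80 = $964.20.
#3 ($1987): 40% coinsurance on $1987 = $794.80. That would push OOP to $2207.60, over the $1800 cap, so owner pays $1800 − $1412.80 = $387.20. Plan pays $1987 − $387.20 = $1599.80.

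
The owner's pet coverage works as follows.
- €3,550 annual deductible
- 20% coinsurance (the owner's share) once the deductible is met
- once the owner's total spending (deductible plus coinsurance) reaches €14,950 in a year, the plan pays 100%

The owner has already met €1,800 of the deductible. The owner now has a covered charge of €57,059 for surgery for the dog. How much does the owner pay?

Remaining deductible: €3,550 − €1,800 = €1,750.
The remaining €55,309 (= €57,059 − €1,750) moves to coinsurance.
Coinsurance: €55,309 × 20% = €11,061.80.
That puts the owner's cost at €1,750 + €11,061.80 = €12,811.80 before any cap.
Year-to-date out-of-pocket becomes €1,800 + €12,811.80 = €14,611.80, still under the €14,950 maximum, so no cap applies.

€12,811.80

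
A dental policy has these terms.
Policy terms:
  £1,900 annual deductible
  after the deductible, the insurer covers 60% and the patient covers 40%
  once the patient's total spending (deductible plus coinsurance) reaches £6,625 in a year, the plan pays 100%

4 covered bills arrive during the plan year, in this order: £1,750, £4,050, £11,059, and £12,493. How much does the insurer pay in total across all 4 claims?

Bill 1, £1,750: entire amount goes to the deductible. Patient owes £1,750 (running OOP £1,750). Insurer: £1,750 − £1,750 = £0.
Bill 2, £4,050: £150 finishes the deductible; £3,900 goes to coinsurance; 40% of £3,900 = £1,560. Patient owes £1,710 (running OOP £3,460). Plan pays £4,050 − £1,710 = £2,340.
Bill 3, £11,059: deductible met; 40% of £11,059 = £4,423.60. OOP would hit £7,883.60 > £6,625, so the cap limits the patient to £6,625 − £3,460 = £3,165. Plan pays £11,059 − £3,165 = £7,894.
Bill 4, £12,493: deductible already satisfied, so patient's share is 40% × £12,493 = £4,997.20. Adding that to £6,625 gives £11,622.20, past the £6,625 cap; patient pays only £6,625 − £6,625 = £0. Insurer: £12,493 − £0 = £12,493.
Insurer total = bills − patient's total = £29,352 − £6,625 = £22,727.

£22,727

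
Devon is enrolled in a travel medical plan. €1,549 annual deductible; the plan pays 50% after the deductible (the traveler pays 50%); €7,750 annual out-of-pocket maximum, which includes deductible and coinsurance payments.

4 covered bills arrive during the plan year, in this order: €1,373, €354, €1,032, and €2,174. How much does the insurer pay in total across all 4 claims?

€1,692

Claim 1 — €1,373: fully absorbed by the deductible. Traveler pays €1,373; OOP now €1,373. Insurer: €1,373 − €1,373 = €0.
Claim 2 — €354: €176 finishes the deductible; €178 goes to coinsurance; 50% of €178 = €89. Traveler owes €265 (running OOP €1,638). Insurer: €354 − €265 = €89.
Claim 3 — €1,032: deductible met; 50% of €1,032 = €516. Traveler owes €516 (running OOP €2,154). Insurer: €1,032 − €516 = €516.
Claim 4 — €2,174: 50% coinsurance on €2,174 = €1,087. Traveler owes €1,087 (running OOP €3,241). Plan pays €2,174 − €1,087 = €1,087.
Insurer total = bills − traveler's total = €4,933 − €3,241 = €1,692.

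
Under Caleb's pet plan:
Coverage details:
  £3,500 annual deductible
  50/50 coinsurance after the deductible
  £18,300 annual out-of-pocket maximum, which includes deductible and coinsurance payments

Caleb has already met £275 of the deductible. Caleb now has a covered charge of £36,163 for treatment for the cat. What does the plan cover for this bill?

£18,138

Remaining deductible: £3,500 − £275 = £3,225.
That leaves £36,163 − £3,225 = £32,938 for coinsurance.
Coinsurance: £32,938 × 50% = £16,469.
So the owner owes £3,225 + £16,469 = £19,694 before any cap.
Year-to-date out-of-pocket would reach £275 + £19,694 = £19,969, above the £18,300 maximum, so the owner pays only £18,300 − £275 = £18,025.
The plan picks up £36,163 − £18,025 = £18,138.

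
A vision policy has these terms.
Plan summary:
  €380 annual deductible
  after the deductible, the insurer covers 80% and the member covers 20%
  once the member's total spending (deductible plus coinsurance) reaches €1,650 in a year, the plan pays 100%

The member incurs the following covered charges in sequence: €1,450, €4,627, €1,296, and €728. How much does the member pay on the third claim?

#1 (€1,450): €380 finishes the deductible; €1,070 goes to coinsurance; 20% of €1,070 = €214. Cost to member: €594. OOP to date €594.
#2 (€4,627): deductible already satisfied, so member's share is 20% × €4,627 = €925.40. Member owes €925.40 (running OOP €1,519.40).
#3 (€1,296): 20% coinsurance on €1,296 = €259.20. OOP would hit €1,778.60 > €1,650, so the cap limits the member to €1,650 − €1,519.40 = €130.60.

€130.60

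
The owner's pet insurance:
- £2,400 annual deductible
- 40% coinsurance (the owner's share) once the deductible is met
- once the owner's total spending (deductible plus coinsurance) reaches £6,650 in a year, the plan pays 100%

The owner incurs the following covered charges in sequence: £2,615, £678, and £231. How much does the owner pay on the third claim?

Bill 1, £2,615: £2,400 to deductible, leaving £215; 40% of £215 = £86. Owner owes £2,486 (running OOP £2,486).
Bill 2, £678: deductible already satisfied, so owner's share is 40% × £678 = £271.20. Cost to owner: £271.20. OOP to date £2,757.20.
Bill 3, £231: deductible met; 40% of £231 = £92.40. Cost to owner: £92.40. OOP to date £2,849.60.

£92.40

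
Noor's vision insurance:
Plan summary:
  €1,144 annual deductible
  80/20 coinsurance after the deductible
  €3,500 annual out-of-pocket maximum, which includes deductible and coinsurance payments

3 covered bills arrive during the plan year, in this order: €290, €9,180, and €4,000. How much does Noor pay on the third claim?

€690.80

Claim 1 (€290): fully absorbed by the deductible. Cost to member: €290. OOP to date €290.
Claim 2 (€9,180): deductible takes €854, €8,326 remains; coinsurance €8,326 × 20% = €1,665.20. Cost to member: €2,519.20. OOP to date €2,809.20.
Claim 3 (€4,000): deductible met; 20% of €4,000 = €800. Adding that to €2,809.20 gives €3,609.20, past the €3,500 cap; member pays only €3,500 − €2,809.20 = €690.80.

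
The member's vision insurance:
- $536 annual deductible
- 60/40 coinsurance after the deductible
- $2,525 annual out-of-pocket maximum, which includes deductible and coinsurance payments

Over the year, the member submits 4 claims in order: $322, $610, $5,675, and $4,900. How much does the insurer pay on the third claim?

$3,844.40

#1 ($322): fully absorbed by the deductible. Member owes $322 (running OOP $322). Insurer: $322 − $322 = $0.
#2 ($610): deductible takes $214, $396 remains; 40% of $396 = $158.40. Cost to member: $372.40. OOP to date $694.40. Plan pays $610 − $372.40 = $237.60.
#3 ($5,675): deductible met; 40% of $5,675 = $2,270. Adding that to $694.40 gives $2,964.40, past the $2,525 cap; member pays only $2,525 − $694.40 = $1,830.60. Insurer: $5,675 − $1,830.60 = $3,844.40.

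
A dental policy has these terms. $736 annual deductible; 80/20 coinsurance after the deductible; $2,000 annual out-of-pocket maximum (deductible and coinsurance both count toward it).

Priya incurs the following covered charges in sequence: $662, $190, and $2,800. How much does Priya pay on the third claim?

Claim 1 — $662: all of it applies to the deductible. Cost to patient: $662. OOP to date $662.
Claim 2 — $190: $74 finishes the deductible; $116 goes to coinsurance; coinsurance $116 × 20% = $23.20. Patient owes $97.20 (running OOP $759.20).
Claim 3 — $2,800: 20% coinsurance on $2,800 = $560. Patient owes $560 (running OOP $1,319.20).

$560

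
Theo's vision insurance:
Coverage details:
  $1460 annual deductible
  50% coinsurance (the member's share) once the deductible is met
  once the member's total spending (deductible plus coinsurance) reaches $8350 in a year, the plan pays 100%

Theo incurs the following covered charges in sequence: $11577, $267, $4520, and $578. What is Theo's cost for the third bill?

Bill 1, $11577: $1460 to deductible, leaving $10117; coinsurance $10117 × 50% = $5058.50. Cost to member: $6518.50. OOP to date $6518.50.
Bill 2, $267: 50% coinsurance on $267 = $133.50. Member pays $133.50; OOP now $6652.
Bill 3, $4520: deductible already satisfied, so member's share is 50% × $4520 = $2260. Adding that to $6652 gives $8912, past the $8350 cap; member pays only $8350 − $6652 = $1698.

$1698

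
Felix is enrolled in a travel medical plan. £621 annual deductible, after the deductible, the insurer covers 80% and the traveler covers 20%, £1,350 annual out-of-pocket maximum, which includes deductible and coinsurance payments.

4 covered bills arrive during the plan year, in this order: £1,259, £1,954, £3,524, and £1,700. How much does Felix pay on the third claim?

£210.60

Claim 1 (£1,259): £621 to deductible, leaving £638; traveler's 20% is £127.60. Traveler pays £748.60; OOP now £748.60.
Claim 2 (£1,954): 20% coinsurance on £1,954 = £390.80. Cost to traveler: £390.80. OOP to date £1,139.40.
Claim 3 (£3,524): deductible met; 20% of £3,524 = £704.80. Adding that to £1,139.40 gives £1,844.20, past the £1,350 cap; traveler pays only £1,350 − £1,139.40 = £210.60.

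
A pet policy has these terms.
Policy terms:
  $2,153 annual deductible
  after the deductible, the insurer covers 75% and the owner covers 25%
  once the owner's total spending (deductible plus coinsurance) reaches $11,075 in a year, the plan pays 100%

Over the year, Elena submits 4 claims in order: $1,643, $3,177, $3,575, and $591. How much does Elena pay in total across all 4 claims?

Bill 1, $1,643: fully absorbed by the deductible. Owner owes $1,643 (running OOP $1,643).
Bill 2, $3,177: $510 to deductible, leaving $2,667; coinsurance $2,667 × 25% = $666.75. Owner owes $1,176.75 (running OOP $2,819.75).
Bill 3, $3,575: deductible already satisfied, so owner's share is 25% × $3,575 = $893.75. Cost to owner: $893.75. OOP to date $3,713.50.
Bill 4, $591: deductible already satisfied, so owner's share is 25% × $591 = $147.75. Cost to owner: $147.75. OOP to date $3,861.25.
Total paid by the owner: $1,643 + $1,176.75 + $893.75 + $147.75 = $3,861.25.

$3,861.25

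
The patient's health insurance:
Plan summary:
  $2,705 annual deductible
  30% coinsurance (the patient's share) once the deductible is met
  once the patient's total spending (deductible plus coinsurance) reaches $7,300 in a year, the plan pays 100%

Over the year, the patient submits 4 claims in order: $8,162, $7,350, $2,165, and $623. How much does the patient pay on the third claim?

#1 ($8,162): $2,705 to deductible, leaving $5,457; coinsurance $5,457 × 30% = $1,637.10. Cost to patient: $4,342.10. OOP to date $4,342.10.
#2 ($7,350): deductible already satisfied, so patient's share is 30% × $7,350 = $2,205. Cost to patient: $2,205. OOP to date $6,547.10.
#3 ($2,165): deductible met; 30% of $2,165 = $649.50. Patient owes $649.50 (running OOP $7,196.60).

$649.50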